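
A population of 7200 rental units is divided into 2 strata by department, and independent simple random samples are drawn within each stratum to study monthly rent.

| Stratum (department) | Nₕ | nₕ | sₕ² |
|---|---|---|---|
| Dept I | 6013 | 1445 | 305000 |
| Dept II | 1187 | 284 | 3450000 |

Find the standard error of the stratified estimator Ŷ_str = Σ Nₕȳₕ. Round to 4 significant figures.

Var(Ŷ_str) = Σₕ Nₕ²(1 − fₕ)sₕ²/nₕ.
Dept I: 6013²·(1 − 1445/6013)·305000/1445 = 5.7976139 × 10^9.
Dept II: 1187²·(1 − 284/1187)·3450000/284 = 1.3020847 × 10^10.
Sum = 1.8818461 × 10^10.
SE = √(1.8818461 × 10^10) = 137200.

137200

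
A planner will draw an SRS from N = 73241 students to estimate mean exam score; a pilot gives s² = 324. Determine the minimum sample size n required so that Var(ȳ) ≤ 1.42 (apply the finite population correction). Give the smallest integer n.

228

Without fpc, n₀ = s²/D = 324/1.42 = 228.1690.
With fpc, (1 − n/N)·s²/n ≤ D requires n ≥ n₀/(1 + n₀/N) = 228.1690/(1 + 228.1690/73241) = 227.4604.
Rounding up, n = 228.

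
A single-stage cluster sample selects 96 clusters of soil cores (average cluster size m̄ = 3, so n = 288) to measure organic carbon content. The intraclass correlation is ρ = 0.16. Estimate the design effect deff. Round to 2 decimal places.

deff = 1 + (3 − 1)·0.16 = 1 + 0.32 = 1.32.

1.32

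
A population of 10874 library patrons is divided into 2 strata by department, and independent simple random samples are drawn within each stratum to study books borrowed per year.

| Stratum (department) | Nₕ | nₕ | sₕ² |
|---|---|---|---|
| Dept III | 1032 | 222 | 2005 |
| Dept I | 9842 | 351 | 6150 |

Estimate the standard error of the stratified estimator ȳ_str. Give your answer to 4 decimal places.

Var(ȳ_str) = Σₕ Wₕ²(1 − fₕ)sₕ²/nₕ with Wₕ = Nₕ/N, N = 10874.
Dept III: Wₕ = 0.09490528; term = 0.09490528²·(1 − 0.21511628)·2005/222 = 0.063848024.
Dept I: Wₕ = 0.90509472; term = 0.90509472²·(1 − 0.03566348)·6150/351 = 13.841548.
Sum = 13.905396.
SE = √(13.905396) = 3.7290.

3.7290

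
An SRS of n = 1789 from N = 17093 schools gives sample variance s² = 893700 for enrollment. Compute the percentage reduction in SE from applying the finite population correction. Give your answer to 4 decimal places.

5.3777

f = n/N = 1789/17093 = 0.10466273.
SE_no-fpc = √(s²/n) = 22.350678; SE_fpc = √((1−f)s²/n) = 21.148718.
Ratio = √(1−f) = 0.94622263. Reduction = 100·(1 − 0.94622263) = 5.3777%.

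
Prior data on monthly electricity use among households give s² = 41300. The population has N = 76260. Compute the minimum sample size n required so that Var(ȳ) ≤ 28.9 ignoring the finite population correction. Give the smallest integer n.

1430

Without fpc, n₀ = s²/D = 41300/28.9 = 1429.0657.
Rounding up, n = 1430.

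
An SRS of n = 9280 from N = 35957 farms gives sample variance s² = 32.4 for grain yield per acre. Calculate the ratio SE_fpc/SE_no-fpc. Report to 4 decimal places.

0.8613

f = n/N = 9280/35957 = 0.25808605.
SE_no-fpc = √(s²/n) = 0.059087895; SE_fpc = √((1−f)s²/n) = 0.05089502.
Ratio = √(1−f) = 0.86134427.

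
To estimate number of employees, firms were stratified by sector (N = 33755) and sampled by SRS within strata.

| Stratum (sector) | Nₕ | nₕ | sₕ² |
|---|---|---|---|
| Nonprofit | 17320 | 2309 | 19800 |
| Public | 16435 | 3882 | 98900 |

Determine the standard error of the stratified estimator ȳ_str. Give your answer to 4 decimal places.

Var(ȳ_str) = Σₕ Wₕ²(1 − fₕ)sₕ²/nₕ with Wₕ = Nₕ/N, N = 33755.
Nonprofit: Wₕ = 0.51310917; term = 0.51310917²·(1 − 0.13331409)·19800/2309 = 1.9566923.
Public: Wₕ = 0.48689083; term = 0.48689083²·(1 − 0.23620322)·98900/3882 = 4.6129821.
Sum = 6.5696744.
SE = √(6.5696744) = 2.5631.

2.5631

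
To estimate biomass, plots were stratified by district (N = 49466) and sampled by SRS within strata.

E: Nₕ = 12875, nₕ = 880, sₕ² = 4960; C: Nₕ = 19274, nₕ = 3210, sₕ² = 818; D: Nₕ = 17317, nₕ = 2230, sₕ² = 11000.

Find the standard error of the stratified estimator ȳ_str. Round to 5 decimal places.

Var(ȳ_str) = Σₕ Wₕ²(1 − fₕ)sₕ²/nₕ with Wₕ = Nₕ/N, N = 49466.
E: Wₕ = 0.26027979; term = 0.26027979²·(1 − 0.06834951)·4960/880 = 0.35574017.
C: Wₕ = 0.38964137; term = 0.38964137²·(1 − 0.16654561)·818/3210 = 0.032244841.
D: Wₕ = 0.35007884; term = 0.35007884²·(1 − 0.12877519)·11000/2230 = 0.52668359.
Sum = 0.9146686.
SE = √(0.9146686) = 0.95638.

0.95638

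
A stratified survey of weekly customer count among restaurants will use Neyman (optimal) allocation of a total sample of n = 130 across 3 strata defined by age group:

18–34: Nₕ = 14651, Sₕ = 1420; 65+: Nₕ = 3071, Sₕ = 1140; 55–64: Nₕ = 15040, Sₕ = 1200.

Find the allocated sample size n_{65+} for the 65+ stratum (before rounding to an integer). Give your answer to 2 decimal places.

10.75

Neyman allocation: nₕ = n·NₕSₕ / Σⱼ NⱼSⱼ.
Σ NⱼSⱼ = 14651·1420 + 3071·1140 + 15040·1200 = 4.235336 × 10^7.
n_{65+} = 130·3071·1140 / (4.235336 × 10^7) = 10.75.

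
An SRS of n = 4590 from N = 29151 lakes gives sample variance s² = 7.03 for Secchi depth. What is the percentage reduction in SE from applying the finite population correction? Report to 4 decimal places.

f = n/N = 4590/29151 = 0.15745600.
SE_no-fpc = √(s²/n) = 0.039135539; SE_fpc = √((1−f)s²/n) = 0.035922588.
Ratio = √(1−f) = 0.91790195. Reduction = 100·(1 − 0.91790195) = 8.2098%.

8.2098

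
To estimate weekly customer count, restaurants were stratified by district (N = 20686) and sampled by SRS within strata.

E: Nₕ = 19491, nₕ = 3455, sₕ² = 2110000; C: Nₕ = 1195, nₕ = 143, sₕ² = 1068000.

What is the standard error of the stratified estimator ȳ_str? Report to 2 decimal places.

Var(ȳ_str) = Σₕ Wₕ²(1 − fₕ)sₕ²/nₕ with Wₕ = Nₕ/N, N = 20686.
E: Wₕ = 0.94223146; term = 0.94223146²·(1 − 0.17726130)·2110000/3455 = 446.07875.
C: Wₕ = 0.05776854; term = 0.05776854²·(1 − 0.11966527)·1068000/143 = 21.941475.
Sum = 468.02023.
SE = √(468.02023) = 21.63.

21.63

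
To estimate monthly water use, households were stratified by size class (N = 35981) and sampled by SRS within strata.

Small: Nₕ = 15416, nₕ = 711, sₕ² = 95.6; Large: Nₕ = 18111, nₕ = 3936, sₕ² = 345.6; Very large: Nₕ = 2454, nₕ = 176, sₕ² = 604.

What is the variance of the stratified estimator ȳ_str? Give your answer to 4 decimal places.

Var(ȳ_str) = Σₕ Wₕ²(1 − fₕ)sₕ²/nₕ with Wₕ = Nₕ/N, N = 35981.
Small: Wₕ = 0.42844835; term = 0.42844835²·(1 − 0.04612091)·95.6/711 = 0.023543909.
Large: Wₕ = 0.50334899; term = 0.50334899²·(1 − 0.21732649)·345.6/3936 = 0.01741156.
Very large: Wₕ = 0.06820266; term = 0.06820266²·(1 − 0.07171964)·604/176 = 0.014818563.
Sum = 0.055774032.

0.0558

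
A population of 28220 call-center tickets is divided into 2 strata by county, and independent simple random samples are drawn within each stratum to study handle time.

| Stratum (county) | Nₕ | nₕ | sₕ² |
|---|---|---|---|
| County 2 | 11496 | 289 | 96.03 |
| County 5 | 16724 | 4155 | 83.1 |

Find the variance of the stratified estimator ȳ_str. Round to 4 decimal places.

Var(ȳ_str) = Σₕ Wₕ²(1 − fₕ)sₕ²/nₕ with Wₕ = Nₕ/N, N = 28220.
County 2: Wₕ = 0.40737066; term = 0.40737066²·(1 − 0.02513918)·96.03/289 = 0.053756526.
County 5: Wₕ = 0.59262934; term = 0.59262934²·(1 − 0.24844535)·83.1/4155 = 0.0052790632.
Sum = 0.059035589.

0.0590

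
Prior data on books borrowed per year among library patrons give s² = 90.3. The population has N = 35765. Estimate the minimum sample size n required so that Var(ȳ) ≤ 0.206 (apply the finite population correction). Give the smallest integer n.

434

Without fpc, n₀ = s²/D = 90.3/0.206 = 438.3495.
With fpc, (1 − n/N)·s²/n ≤ D requires n ≥ n₀/(1 + n₀/N) = 438.3495/(1 + 438.3495/35765) = 433.0420.
Rounding up, n = 434.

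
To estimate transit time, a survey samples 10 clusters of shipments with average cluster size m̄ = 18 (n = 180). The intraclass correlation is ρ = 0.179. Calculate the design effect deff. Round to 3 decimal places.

deff = 1 + (18 − 1)·0.179 = 1 + 3.043 = 4.043.

4.043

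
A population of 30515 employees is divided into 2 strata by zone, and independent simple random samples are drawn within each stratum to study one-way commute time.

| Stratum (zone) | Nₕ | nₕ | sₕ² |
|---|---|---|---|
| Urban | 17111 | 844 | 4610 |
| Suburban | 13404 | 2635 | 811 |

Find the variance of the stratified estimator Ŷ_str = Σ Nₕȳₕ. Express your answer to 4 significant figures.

Var(Ŷ_str) = Σₕ Nₕ²(1 − fₕ)sₕ²/nₕ.
Urban: 17111²·(1 − 844/17111)·4610/844 = 1.5203422 × 10^9.
Suburban: 13404²·(1 − 2635/13404)·811/2635 = 4.4427311 × 10^7.
Sum = 1.5647695 × 10^9.

1.565 × 10^9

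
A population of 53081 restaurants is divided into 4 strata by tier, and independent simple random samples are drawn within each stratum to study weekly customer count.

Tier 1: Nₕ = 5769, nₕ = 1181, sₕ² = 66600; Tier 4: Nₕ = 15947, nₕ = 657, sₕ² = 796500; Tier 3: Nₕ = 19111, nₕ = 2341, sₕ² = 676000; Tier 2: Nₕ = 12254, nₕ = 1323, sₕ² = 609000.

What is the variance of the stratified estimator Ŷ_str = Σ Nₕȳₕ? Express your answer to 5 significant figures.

4.5130 × 10^11

Var(Ŷ_str) = Σₕ Nₕ²(1 − fₕ)sₕ²/nₕ.
Tier 1: 5769²·(1 − 1181/5769)·66600/1181 = 1.4926166 × 10^9.
Tier 4: 15947²·(1 − 657/15947)·796500/657 = 2.9560167 × 10^11.
Tier 3: 19111²·(1 − 2341/19111)·676000/2341 = 9.2546875 × 10^10.
Tier 2: 12254²·(1 − 1323/12254)·609000/1323 = 6.1658821 × 10^10.
Sum = 4.5129998 × 10^11.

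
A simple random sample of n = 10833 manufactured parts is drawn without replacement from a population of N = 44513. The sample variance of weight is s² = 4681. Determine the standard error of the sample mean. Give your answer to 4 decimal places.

Under SRS without replacement, Var(ȳ) = (1 − f)·s²/n with f = n/N = 10833/44513 = 0.24336711.
Var(ȳ) = (1 − 0.24336711)·4681/10833 = 0.75663289·0.4321056 = 0.32694531.
SE(ȳ) = √(0.32694531) = 0.5718.

0.5718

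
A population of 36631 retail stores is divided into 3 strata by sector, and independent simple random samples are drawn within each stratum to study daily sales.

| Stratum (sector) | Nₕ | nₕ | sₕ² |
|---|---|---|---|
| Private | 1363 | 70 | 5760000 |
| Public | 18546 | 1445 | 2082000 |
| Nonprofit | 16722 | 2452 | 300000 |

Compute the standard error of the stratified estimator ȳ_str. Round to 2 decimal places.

Var(ȳ_str) = Σₕ Wₕ²(1 − fₕ)sₕ²/nₕ with Wₕ = Nₕ/N, N = 36631.
Private: Wₕ = 0.03720892; term = 0.03720892²·(1 − 0.05135730)·5760000/70 = 108.07401.
Public: Wₕ = 0.50629248; term = 0.50629248²·(1 − 0.07791438)·2082000/1445 = 340.55487.
Nonprofit: Wₕ = 0.45649859; term = 0.45649859²·(1 − 0.14663318)·300000/2452 = 21.757823.
Sum = 470.3867.
SE = √(470.3867) = 21.69.

21.69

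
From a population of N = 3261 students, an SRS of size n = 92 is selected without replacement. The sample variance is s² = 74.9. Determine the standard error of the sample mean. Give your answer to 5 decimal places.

0.88947

Under SRS without replacement, Var(ȳ) = (1 − f)·s²/n with f = n/N = 92/3261 = 0.02821220.
Var(ȳ) = (1 − 0.02821220)·74.9/92 = 0.97178780·0.81413043 = 0.79116202.
SE(ȳ) = √(0.79116202) = 0.88947.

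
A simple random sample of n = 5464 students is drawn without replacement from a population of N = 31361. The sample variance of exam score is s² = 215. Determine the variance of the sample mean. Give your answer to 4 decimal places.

Under SRS without replacement, Var(ȳ) = (1 − f)·s²/n with f = n/N = 5464/31361 = 0.17422914.
Var(ȳ) = (1 − 0.17422914)·215/5464 = 0.82577086·0.039348463 = 0.032492814.

0.0325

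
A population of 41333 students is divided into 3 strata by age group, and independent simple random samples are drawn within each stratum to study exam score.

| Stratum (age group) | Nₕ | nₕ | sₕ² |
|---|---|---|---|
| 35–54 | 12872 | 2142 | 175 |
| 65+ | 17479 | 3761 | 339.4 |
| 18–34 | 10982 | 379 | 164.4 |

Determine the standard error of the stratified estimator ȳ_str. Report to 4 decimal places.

Var(ȳ_str) = Σₕ Wₕ²(1 − fₕ)sₕ²/nₕ with Wₕ = Nₕ/N, N = 41333.
35–54: Wₕ = 0.31142187; term = 0.31142187²·(1 − 0.16640771)·175/2142 = 0.0066049644.
65+: Wₕ = 0.42288244; term = 0.42288244²·(1 − 0.21517249)·339.4/3761 = 0.012665491.
18–34: Wₕ = 0.26569569; term = 0.26569569²·(1 − 0.03451102)·164.4/379 = 0.029565072.
Sum = 0.048835527.
SE = √(0.048835527) = 0.2210.

0.2210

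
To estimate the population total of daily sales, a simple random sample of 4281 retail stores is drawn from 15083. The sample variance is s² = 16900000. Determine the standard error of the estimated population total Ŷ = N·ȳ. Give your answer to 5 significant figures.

801990

Var(Ŷ) = N²·Var(ȳ) = N²·(1 − n/N)·s²/n.
f = 4281/15083 = 0.28382948; Var(ȳ) = 0.71617052·16900000/4281 = 2827.209.
Var(Ŷ) = 15083² · 2827.209 = 6.4318125 × 10^11.
SE(Ŷ) = √(6.4318125 × 10^11) = 801990.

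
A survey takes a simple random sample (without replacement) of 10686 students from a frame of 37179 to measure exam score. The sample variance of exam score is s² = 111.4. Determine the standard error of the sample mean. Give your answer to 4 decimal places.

Under SRS without replacement, Var(ȳ) = (1 − f)·s²/n with f = n/N = 10686/37179 = 0.28742032.
Var(ȳ) = (1 − 0.28742032)·111.4/10686 = 0.71257968·0.010424855 = 0.0074285398.
SE(ȳ) = √(0.0074285398) = 0.0862.

0.0862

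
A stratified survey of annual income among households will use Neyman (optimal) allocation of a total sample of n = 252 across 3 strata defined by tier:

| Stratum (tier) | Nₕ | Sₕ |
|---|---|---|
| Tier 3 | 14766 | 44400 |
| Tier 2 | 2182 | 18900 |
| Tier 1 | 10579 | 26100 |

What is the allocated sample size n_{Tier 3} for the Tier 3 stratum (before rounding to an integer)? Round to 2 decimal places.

169.80

Neyman allocation: nₕ = n·NₕSₕ / Σⱼ NⱼSⱼ.
Σ NⱼSⱼ = 14766·44400 + 2182·18900 + 10579·26100 = 9.729621 × 10^8.
n_{Tier 3} = 252·14766·44400 / (9.729621 × 10^8) = 169.80.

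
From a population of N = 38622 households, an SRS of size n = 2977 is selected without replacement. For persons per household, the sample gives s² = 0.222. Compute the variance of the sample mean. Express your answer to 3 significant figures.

Under SRS without replacement, Var(ȳ) = (1 − f)·s²/n with f = n/N = 2977/38622 = 0.07708042.
Var(ȳ) = (1 − 0.07708042)·0.222/2977 = 0.92291958·7.4571716 × 10^-5 = 6.8823697 × 10^-5.

6.88 × 10^-5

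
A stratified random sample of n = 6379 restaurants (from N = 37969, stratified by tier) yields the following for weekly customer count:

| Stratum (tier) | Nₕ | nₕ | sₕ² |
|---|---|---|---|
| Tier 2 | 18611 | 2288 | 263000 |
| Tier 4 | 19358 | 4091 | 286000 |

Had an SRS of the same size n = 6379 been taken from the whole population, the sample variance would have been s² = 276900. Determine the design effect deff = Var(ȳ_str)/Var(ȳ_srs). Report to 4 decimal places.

1.0675

Var(ȳ_str) = Σ Wₕ²(1−fₕ)sₕ²/nₕ with Wₕ = Nₕ/37969:
  Tier 2: (18611/37969)²·(1−2288/18611)·263000/2288 = 24.222061
  Tier 4: (19358/37969)²·(1−4091/19358)·286000/4091 = 14.331526
  → Var(ȳ_str) = 38.553587.
Var(ȳ_srs) = (1 − 6379/37969)·276900/6379 = 36.115266.
deff = 38.553587 / 36.115266 = 1.0675.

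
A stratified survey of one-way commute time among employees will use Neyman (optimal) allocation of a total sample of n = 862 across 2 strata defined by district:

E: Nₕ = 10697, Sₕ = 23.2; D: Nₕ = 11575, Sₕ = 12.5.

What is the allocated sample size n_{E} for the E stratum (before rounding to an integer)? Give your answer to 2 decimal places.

544.53

Neyman allocation: nₕ = n·NₕSₕ / Σⱼ NⱼSⱼ.
Σ NⱼSⱼ = 10697·23.2 + 11575·12.5 = 392857.9.
n_{E} = 862·10697·23.2 / 392857.9 = 544.53.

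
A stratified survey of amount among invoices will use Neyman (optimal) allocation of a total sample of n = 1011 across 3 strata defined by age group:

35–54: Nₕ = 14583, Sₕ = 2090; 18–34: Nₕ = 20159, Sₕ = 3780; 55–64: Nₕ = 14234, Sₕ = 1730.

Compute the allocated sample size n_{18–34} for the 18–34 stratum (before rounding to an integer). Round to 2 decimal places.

586.72

Neyman allocation: nₕ = n·NₕSₕ / Σⱼ NⱼSⱼ.
Σ NⱼSⱼ = 14583·2090 + 20159·3780 + 14234·1730 = 1.3130431 × 10^8.
n_{18–34} = 1011·20159·3780 / (1.3130431 × 10^8) = 586.72.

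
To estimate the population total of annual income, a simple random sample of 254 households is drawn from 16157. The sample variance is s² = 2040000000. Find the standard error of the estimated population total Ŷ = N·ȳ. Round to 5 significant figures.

4.5427 × 10^7

Var(Ŷ) = N²·Var(ȳ) = N²·(1 − n/N)·s²/n.
f = 254/16157 = 0.01572074; Var(ȳ) = 0.98427926·2040000000/254 = 7.905235 × 10^6.
Var(Ŷ) = 16157² · (7.905235 × 10^6) = 2.0636509 × 10^15.
SE(Ŷ) = √(2.0636509 × 10^15) = 4.5427 × 10^7.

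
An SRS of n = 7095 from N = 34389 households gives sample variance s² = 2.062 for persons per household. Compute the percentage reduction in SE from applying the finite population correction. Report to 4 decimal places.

10.9111

f = n/N = 7095/34389 = 0.20631597.
SE_no-fpc = √(s²/n) = 0.017047792; SE_fpc = √((1−f)s²/n) = 0.015187698.
Ratio = √(1−f) = 0.89088946. Reduction = 100·(1 − 0.89088946) = 10.9111%.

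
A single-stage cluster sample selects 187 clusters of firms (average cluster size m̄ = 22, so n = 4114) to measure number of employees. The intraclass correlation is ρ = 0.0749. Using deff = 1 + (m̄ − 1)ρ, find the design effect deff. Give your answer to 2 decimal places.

2.57

deff = 1 + (22 − 1)·0.0749 = 1 + 1.5729 = 2.5729.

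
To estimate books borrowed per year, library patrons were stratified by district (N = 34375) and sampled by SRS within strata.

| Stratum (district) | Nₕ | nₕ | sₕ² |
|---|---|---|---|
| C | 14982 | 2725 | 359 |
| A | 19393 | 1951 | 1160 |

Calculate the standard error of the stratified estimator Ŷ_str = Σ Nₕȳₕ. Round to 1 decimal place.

15010.2

Var(Ŷ_str) = Σₕ Nₕ²(1 − fₕ)sₕ²/nₕ.
C: 14982²·(1 − 2725/14982)·359/2725 = 2.4192565 × 10^7.
A: 19393²·(1 − 1951/19393)·1160/1951 = 2.0111386 × 10^8.
Sum = 2.2530643 × 10^8.
SE = √(2.2530643 × 10^8) = 15010.2.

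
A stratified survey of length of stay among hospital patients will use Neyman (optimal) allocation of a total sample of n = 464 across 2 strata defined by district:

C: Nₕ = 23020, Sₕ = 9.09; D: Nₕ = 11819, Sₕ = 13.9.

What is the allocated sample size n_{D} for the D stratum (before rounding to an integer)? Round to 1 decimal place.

204.1

Neyman allocation: nₕ = n·NₕSₕ / Σⱼ NⱼSⱼ.
Σ NⱼSⱼ = 23020·9.09 + 11819·13.9 = 373535.9.
n_{D} = 464·11819·13.9 / 373535.9 = 204.1.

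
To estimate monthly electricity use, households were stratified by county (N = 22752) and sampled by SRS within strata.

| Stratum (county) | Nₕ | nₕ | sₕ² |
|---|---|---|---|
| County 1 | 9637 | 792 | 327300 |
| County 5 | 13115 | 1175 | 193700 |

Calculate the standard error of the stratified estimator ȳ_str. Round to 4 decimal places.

10.8590

Var(ȳ_str) = Σₕ Wₕ²(1 − fₕ)sₕ²/nₕ with Wₕ = Nₕ/N, N = 22752.
County 1: Wₕ = 0.42356716; term = 0.42356716²·(1 − 0.08218325)·327300/792 = 68.04894.
County 5: Wₕ = 0.57643284; term = 0.57643284²·(1 − 0.08959207)·193700/1175 = 49.868375.
Sum = 117.91732.
SE = √(117.91732) = 10.8590.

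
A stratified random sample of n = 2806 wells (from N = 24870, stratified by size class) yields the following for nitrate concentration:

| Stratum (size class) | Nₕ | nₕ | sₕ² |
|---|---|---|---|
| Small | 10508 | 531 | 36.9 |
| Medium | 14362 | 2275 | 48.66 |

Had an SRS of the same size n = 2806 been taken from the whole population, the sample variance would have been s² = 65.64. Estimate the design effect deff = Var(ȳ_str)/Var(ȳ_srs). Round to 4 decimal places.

Var(ȳ_str) = Σ Wₕ²(1−fₕ)sₕ²/nₕ with Wₕ = Nₕ/24870:
  Small: (10508/24870)²·(1−531/10508)·36.9/531 = 0.01177878
  Medium: (14362/24870)²·(1−2275/14362)·48.66/2275 = 0.0060030585
  → Var(ȳ_str) = 0.017781839.
Var(ȳ_srs) = (1 − 2806/24870)·65.64/2806 = 0.020753405.
deff = 0.017781839 / 0.020753405 = 0.8568.

0.8568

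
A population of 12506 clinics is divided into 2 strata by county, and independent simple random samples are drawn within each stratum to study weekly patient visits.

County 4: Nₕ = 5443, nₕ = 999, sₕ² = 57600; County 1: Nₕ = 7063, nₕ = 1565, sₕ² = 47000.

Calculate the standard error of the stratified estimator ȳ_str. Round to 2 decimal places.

4.05

Var(ȳ_str) = Σₕ Wₕ²(1 − fₕ)sₕ²/nₕ with Wₕ = Nₕ/N, N = 12506.
County 4: Wₕ = 0.43523109; term = 0.43523109²·(1 − 0.18353849)·57600/999 = 8.9172826.
County 1: Wₕ = 0.56476891; term = 0.56476891²·(1 − 0.22157723)·47000/1565 = 7.4565959.
Sum = 16.373879.
SE = √(16.373879) = 4.05.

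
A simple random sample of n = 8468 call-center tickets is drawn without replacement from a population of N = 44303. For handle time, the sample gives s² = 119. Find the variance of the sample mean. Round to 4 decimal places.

0.0114

Under SRS without replacement, Var(ȳ) = (1 − f)·s²/n with f = n/N = 8468/44303 = 0.19113830.
Var(ȳ) = (1 − 0.19113830)·119/8468 = 0.80886170·0.014052905 = 0.011366857.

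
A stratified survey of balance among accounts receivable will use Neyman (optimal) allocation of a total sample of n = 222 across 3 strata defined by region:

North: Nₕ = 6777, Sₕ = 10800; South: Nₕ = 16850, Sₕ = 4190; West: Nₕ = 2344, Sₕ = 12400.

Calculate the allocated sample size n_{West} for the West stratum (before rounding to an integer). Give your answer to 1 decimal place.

37.3

Neyman allocation: nₕ = n·NₕSₕ / Σⱼ NⱼSⱼ.
Σ NⱼSⱼ = 6777·10800 + 16850·4190 + 2344·12400 = 1.728587 × 10^8.
n_{West} = 222·2344·12400 / (1.728587 × 10^8) = 37.3.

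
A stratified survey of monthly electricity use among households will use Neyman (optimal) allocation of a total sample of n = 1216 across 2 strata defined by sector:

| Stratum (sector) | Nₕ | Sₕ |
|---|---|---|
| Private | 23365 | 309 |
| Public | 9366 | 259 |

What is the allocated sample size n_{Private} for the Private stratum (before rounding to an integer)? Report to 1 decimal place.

910.2

Neyman allocation: nₕ = n·NₕSₕ / Σⱼ NⱼSⱼ.
Σ NⱼSⱼ = 23365·309 + 9366·259 = 9.645579 × 10^6.
n_{Private} = 1216·23365·309 / (9.645579 × 10^6) = 910.2.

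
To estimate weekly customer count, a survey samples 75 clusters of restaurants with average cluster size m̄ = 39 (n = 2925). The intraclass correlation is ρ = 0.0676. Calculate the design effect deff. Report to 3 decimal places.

3.569

deff = 1 + (39 − 1)·0.0676 = 1 + 2.5688 = 3.5688.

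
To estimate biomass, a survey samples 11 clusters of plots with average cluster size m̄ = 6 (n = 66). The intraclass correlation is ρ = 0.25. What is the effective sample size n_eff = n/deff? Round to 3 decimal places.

29.333

deff = 1 + (6 − 1)·0.25 = 1 + 1.25 = 2.25.
n_eff = 66 / 2.25 = 29.333.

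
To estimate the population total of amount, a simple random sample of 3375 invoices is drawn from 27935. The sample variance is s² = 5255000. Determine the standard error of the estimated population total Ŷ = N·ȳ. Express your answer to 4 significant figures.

1.034 × 10^6

Var(Ŷ) = N²·Var(ȳ) = N²·(1 − n/N)·s²/n.
f = 3375/27935 = 0.12081618; Var(ȳ) = 0.87918382·5255000/3375 = 1368.9218.
Var(Ŷ) = 27935² · 1368.9218 = 1.0682576 × 10^12.
SE(Ŷ) = √(1.0682576 × 10^12) = 1.034 × 10^6.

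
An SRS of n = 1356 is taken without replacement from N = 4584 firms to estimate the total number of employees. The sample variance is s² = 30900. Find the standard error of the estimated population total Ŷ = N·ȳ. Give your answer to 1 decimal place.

Var(Ŷ) = N²·Var(ȳ) = N²·(1 − n/N)·s²/n.
f = 1356/4584 = 0.29581152; Var(ȳ) = 0.70418848·30900/1356 = 16.046773.
Var(Ŷ) = 4584² · 16.046773 = 3.3719174 × 10^8.
SE(Ŷ) = √(3.3719174 × 10^8) = 18362.8.

18362.8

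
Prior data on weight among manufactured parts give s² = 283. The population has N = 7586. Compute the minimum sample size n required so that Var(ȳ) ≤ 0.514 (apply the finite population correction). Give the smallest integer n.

514

Without fpc, n₀ = s²/D = 283/0.514 = 550.5837.
With fpc, (1 − n/N)·s²/n ≤ D requires n ≥ n₀/(1 + n₀/N) = 550.5837/(1 + 550.5837/7586) = 513.3270.
Rounding up, n = 514.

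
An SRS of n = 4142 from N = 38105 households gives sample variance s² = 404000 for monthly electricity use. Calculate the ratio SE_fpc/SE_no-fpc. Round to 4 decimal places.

0.9441

f = n/N = 4142/38105 = 0.10869965.
SE_no-fpc = √(s²/n) = 9.8761036; SE_fpc = √((1−f)s²/n) = 9.3239015.
Ratio = √(1−f) = 0.94408705.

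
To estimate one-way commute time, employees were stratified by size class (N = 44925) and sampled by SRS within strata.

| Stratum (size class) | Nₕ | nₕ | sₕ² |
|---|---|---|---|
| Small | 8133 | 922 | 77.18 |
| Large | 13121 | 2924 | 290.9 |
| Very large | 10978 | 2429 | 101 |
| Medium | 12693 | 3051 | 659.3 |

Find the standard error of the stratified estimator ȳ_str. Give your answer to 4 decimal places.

0.1551

Var(ȳ_str) = Σₕ Wₕ²(1 − fₕ)sₕ²/nₕ with Wₕ = Nₕ/N, N = 44925.
Small: Wₕ = 0.18103506; term = 0.18103506²·(1 − 0.11336530)·77.18/922 = 0.0024324502.
Large: Wₕ = 0.29206455; term = 0.29206455²·(1 − 0.22284887)·290.9/2924 = 0.0065952238.
Very large: Wₕ = 0.24436283; term = 0.24436283²·(1 − 0.22126070)·101/2429 = 0.0019335537.
Medium: Wₕ = 0.28253756; term = 0.28253756²·(1 − 0.24036871)·659.3/3051 = 0.013103765.
Sum = 0.024064993.
SE = √(0.024064993) = 0.1551.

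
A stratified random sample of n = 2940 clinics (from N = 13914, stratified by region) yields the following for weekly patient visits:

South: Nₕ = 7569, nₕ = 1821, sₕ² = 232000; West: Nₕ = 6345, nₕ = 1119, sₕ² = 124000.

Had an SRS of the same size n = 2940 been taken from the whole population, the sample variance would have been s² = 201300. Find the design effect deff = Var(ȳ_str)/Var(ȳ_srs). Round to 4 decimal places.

0.8816

Var(ȳ_str) = Σ Wₕ²(1−fₕ)sₕ²/nₕ with Wₕ = Nₕ/13914:
  South: (7569/13914)²·(1−1821/7569)·232000/1821 = 28.630525
  West: (6345/13914)²·(1−1119/6345)·124000/1119 = 18.979669
  → Var(ȳ_str) = 47.610194.
Var(ȳ_srs) = (1 − 2940/13914)·201300/2940 = 54.001945.
deff = 47.610194 / 54.001945 = 0.8816.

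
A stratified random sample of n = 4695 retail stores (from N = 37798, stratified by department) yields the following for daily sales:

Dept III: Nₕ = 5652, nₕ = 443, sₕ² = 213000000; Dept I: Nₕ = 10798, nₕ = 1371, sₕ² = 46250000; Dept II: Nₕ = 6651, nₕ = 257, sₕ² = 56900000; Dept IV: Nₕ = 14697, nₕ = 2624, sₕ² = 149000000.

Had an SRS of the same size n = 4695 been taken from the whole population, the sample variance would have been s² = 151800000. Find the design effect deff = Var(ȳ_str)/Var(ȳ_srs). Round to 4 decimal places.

0.9166

Var(ȳ_str) = Σ Wₕ²(1−fₕ)sₕ²/nₕ with Wₕ = Nₕ/37798:
  Dept III: (5652/37798)²·(1−443/5652)·213000000/443 = 9908.1996
  Dept I: (10798/37798)²·(1−1371/10798)·46250000/1371 = 2403.5517
  Dept II: (6651/37798)²·(1−257/6651)·56900000/257 = 6590.2377
  Dept IV: (14697/37798)²·(1−2624/14697)·149000000/2624 = 7052.2661
  → Var(ȳ_str) = 25954.255.
Var(ȳ_srs) = (1 − 4695/37798)·151800000/4695 = 28316.183.
deff = 25954.255 / 28316.183 = 0.9166.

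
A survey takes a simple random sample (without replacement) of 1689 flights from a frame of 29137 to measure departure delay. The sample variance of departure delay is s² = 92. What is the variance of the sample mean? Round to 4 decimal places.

Under SRS without replacement, Var(ȳ) = (1 − f)·s²/n with f = n/N = 1689/29137 = 0.05796753.
Var(ȳ) = (1 − 0.05796753)·92/1689 = 0.94203247·0.054470101 = 0.051312603.

0.0513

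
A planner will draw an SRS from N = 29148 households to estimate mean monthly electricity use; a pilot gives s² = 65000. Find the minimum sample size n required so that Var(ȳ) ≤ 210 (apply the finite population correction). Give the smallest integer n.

Without fpc, n₀ = s²/D = 65000/210 = 309.5238.
With fpc, (1 − n/N)·s²/n ≤ D requires n ≥ n₀/(1 + n₀/N) = 309.5238/(1 + 309.5238/29148) = 306.2715.
Rounding up, n = 307.

307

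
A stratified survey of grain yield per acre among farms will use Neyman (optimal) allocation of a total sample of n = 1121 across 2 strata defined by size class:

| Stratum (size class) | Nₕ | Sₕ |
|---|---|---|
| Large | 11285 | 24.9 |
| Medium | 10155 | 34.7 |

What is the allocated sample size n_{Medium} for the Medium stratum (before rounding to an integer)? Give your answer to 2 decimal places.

623.67

Neyman allocation: nₕ = n·NₕSₕ / Σⱼ NⱼSⱼ.
Σ NⱼSⱼ = 11285·24.9 + 10155·34.7 = 633375.
n_{Medium} = 1121·10155·34.7 / 633375 = 623.67.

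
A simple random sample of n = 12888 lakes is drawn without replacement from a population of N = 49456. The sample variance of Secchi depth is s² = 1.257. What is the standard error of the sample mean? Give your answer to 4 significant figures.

0.008492

Under SRS without replacement, Var(ȳ) = (1 − f)·s²/n with f = n/N = 12888/49456 = 0.26059528.
Var(ȳ) = (1 − 0.26059528)·1.257/12888 = 0.73940472·9.7532588 × 10^-5 = 7.2116057 × 10^-5.
SE(ȳ) = √(7.2116057 × 10^-5) = 0.008492.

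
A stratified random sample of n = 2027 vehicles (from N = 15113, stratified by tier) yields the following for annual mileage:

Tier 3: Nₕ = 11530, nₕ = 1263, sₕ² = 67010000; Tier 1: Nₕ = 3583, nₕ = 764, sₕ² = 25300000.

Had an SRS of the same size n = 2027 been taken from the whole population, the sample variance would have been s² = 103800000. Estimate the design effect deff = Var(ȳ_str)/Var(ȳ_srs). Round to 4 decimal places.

Var(ȳ_str) = Σ Wₕ²(1−fₕ)sₕ²/nₕ with Wₕ = Nₕ/15113:
  Tier 3: (11530/15113)²·(1−1263/11530)·67010000/1263 = 27498.422
  Tier 1: (3583/15113)²·(1−764/3583)·25300000/764 = 1464.4268
  → Var(ȳ_str) = 28962.849.
Var(ȳ_srs) = (1 − 2027/15113)·103800000/2027 = 44340.424.
deff = 28962.849 / 44340.424 = 0.6532.

0.6532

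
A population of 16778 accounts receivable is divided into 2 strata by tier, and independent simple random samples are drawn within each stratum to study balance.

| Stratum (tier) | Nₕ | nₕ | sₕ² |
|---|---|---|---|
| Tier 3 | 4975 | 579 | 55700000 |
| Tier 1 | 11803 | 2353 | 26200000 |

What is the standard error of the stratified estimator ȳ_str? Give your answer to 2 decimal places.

Var(ȳ_str) = Σₕ Wₕ²(1 − fₕ)sₕ²/nₕ with Wₕ = Nₕ/N, N = 16778.
Tier 3: Wₕ = 0.29651925; term = 0.29651925²·(1 − 0.11638191)·55700000/579 = 7473.8955.
Tier 1: Wₕ = 0.70348075; term = 0.70348075²·(1 − 0.19935610)·26200000/2353 = 4411.875.
Sum = 11885.771.
SE = √(11885.771) = 109.02.

109.02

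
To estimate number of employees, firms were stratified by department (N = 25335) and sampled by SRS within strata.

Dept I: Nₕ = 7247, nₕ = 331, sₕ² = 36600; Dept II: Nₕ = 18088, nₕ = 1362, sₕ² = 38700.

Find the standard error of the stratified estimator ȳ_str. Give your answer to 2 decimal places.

Var(ȳ_str) = Σₕ Wₕ²(1 − fₕ)sₕ²/nₕ with Wₕ = Nₕ/N, N = 25335.
Dept I: Wₕ = 0.28604697; term = 0.28604697²·(1 − 0.04567407)·36600/331 = 8.634248.
Dept II: Wₕ = 0.71395303; term = 0.71395303²·(1 − 0.07529854)·38700/1362 = 13.392902.
Sum = 22.02715.
SE = √(22.02715) = 4.69.

4.69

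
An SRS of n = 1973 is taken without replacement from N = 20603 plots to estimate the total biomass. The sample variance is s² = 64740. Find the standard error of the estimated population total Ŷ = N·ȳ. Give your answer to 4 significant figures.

112200

Var(Ŷ) = N²·Var(ȳ) = N²·(1 − n/N)·s²/n.
f = 1973/20603 = 0.09576275; Var(ȳ) = 0.90423725·64740/1973 = 29.670714.
Var(Ŷ) = 20603² · 29.670714 = 1.2594732 × 10^10.
SE(Ŷ) = √(1.2594732 × 10^10) = 112200.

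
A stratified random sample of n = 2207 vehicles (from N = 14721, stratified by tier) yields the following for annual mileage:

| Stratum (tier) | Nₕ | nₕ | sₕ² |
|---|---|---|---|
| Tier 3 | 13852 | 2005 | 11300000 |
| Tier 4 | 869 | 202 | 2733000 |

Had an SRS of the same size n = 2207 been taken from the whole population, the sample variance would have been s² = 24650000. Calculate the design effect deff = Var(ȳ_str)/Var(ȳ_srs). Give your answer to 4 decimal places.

Var(ȳ_str) = Σ Wₕ²(1−fₕ)sₕ²/nₕ with Wₕ = Nₕ/14721:
  Tier 3: (13852/14721)²·(1−2005/13852)·11300000/2005 = 4267.8615
  Tier 4: (869/14721)²·(1−202/869)·2733000/202 = 36.187556
  → Var(ȳ_str) = 4304.0491.
Var(ȳ_srs) = (1 − 2207/14721)·24650000/2207 = 9494.5291.
deff = 4304.0491 / 9494.5291 = 0.4533.

0.4533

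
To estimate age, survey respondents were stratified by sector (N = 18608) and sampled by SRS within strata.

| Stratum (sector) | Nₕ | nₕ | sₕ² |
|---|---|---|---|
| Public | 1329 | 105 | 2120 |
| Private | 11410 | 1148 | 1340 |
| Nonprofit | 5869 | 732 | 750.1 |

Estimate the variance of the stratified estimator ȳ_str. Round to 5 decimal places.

Var(ȳ_str) = Σₕ Wₕ²(1 − fₕ)sₕ²/nₕ with Wₕ = Nₕ/N, N = 18608.
Public: Wₕ = 0.07142089; term = 0.07142089²·(1 − 0.07900677)·2120/105 = 0.094853545.
Private: Wₕ = 0.61317713; term = 0.61317713²·(1 − 0.10061350)·1340/1148 = 0.39471276.
Nonprofit: Wₕ = 0.31540198; term = 0.31540198²·(1 − 0.12472312)·750.1/732 = 0.089224139.
Sum = 0.57879044.

0.57879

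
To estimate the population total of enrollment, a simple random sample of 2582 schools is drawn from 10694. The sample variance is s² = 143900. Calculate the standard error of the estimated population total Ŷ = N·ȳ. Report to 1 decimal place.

69532.3

Var(Ŷ) = N²·Var(ȳ) = N²·(1 − n/N)·s²/n.
f = 2582/10694 = 0.24144380; Var(ȳ) = 0.75855620·143900/2582 = 42.275847.
Var(Ŷ) = 10694² · 42.275847 = 4.834735 × 10^9.
SE(Ŷ) = √(4.834735 × 10^9) = 69532.3.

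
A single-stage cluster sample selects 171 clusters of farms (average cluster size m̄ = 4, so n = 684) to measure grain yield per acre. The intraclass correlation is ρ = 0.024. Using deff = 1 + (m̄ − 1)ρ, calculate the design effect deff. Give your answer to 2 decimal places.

deff = 1 + (4 − 1)·0.024 = 1 + 0.072 = 1.072.

1.07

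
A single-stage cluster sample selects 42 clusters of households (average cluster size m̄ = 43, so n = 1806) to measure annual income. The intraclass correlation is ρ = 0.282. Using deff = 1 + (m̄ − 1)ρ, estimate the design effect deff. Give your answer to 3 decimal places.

deff = 1 + (43 − 1)·0.282 = 1 + 11.844 = 12.844.

12.844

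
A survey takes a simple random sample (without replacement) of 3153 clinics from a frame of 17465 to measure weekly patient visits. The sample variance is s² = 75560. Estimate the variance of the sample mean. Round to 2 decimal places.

Under SRS without replacement, Var(ȳ) = (1 − f)·s²/n with f = n/N = 3153/17465 = 0.18053249.
Var(ȳ) = (1 − 0.18053249)·75560/3153 = 0.81946751·23.964478 = 19.638111.

19.64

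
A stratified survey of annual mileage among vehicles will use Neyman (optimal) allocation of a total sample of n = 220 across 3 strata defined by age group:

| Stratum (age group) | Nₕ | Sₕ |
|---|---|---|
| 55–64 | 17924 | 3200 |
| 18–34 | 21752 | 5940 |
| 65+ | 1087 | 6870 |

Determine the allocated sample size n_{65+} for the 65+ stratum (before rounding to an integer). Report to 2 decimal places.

Neyman allocation: nₕ = n·NₕSₕ / Σⱼ NⱼSⱼ.
Σ NⱼSⱼ = 17924·3200 + 21752·5940 + 1087·6870 = 1.9403137 × 10^8.
n_{65+} = 220·1087·6870 / (1.9403137 × 10^8) = 8.47.

8.47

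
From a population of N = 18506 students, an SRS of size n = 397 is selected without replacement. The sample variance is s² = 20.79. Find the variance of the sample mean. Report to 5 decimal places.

Under SRS without replacement, Var(ȳ) = (1 − f)·s²/n with f = n/N = 397/18506 = 0.02145250.
Var(ȳ) = (1 − 0.02145250)·20.79/397 = 0.97854750·0.052367758 = 0.051244339.

0.05124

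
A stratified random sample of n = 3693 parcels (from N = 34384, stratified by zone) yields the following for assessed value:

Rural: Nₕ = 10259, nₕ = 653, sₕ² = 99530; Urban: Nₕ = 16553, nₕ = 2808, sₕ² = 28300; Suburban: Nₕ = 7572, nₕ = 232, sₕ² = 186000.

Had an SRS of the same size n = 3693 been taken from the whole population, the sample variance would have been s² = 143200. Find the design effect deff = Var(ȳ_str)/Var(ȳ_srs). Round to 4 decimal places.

1.5120

Var(ȳ_str) = Σ Wₕ²(1−fₕ)sₕ²/nₕ with Wₕ = Nₕ/34384:
  Rural: (10259/34384)²·(1−653/10259)·99530/653 = 12.705028
  Urban: (16553/34384)²·(1−2808/16553)·28300/2808 = 1.9395367
  Suburban: (7572/34384)²·(1−232/7572)·186000/232 = 37.689366
  → Var(ȳ_str) = 52.333931.
Var(ȳ_srs) = (1 − 3693/34384)·143200/3693 = 34.611335.
deff = 52.333931 / 34.611335 = 1.5120.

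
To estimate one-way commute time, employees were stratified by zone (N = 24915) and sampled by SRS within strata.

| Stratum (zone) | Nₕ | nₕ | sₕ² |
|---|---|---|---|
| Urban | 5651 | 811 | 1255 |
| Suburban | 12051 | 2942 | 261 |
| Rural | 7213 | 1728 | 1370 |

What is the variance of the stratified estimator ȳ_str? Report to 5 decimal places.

Var(ȳ_str) = Σₕ Wₕ²(1 − fₕ)sₕ²/nₕ with Wₕ = Nₕ/N, N = 24915.
Urban: Wₕ = 0.22681116; term = 0.22681116²·(1 − 0.14351442)·1255/811 = 0.068182317.
Suburban: Wₕ = 0.48368453; term = 0.48368453²·(1 − 0.24412912)·261/2942 = 0.015688082.
Rural: Wₕ = 0.28950431; term = 0.28950431²·(1 − 0.23956745)·1370/1728 = 0.050529804.
Sum = 0.1344002.

0.13440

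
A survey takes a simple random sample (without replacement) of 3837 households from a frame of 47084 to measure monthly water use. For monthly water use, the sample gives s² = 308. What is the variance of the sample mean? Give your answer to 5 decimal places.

0.07373

Under SRS without replacement, Var(ȳ) = (1 − f)·s²/n with f = n/N = 3837/47084 = 0.08149265.
Var(ȳ) = (1 − 0.08149265)·308/3837 = 0.91850735·0.080271045 = 0.073729545.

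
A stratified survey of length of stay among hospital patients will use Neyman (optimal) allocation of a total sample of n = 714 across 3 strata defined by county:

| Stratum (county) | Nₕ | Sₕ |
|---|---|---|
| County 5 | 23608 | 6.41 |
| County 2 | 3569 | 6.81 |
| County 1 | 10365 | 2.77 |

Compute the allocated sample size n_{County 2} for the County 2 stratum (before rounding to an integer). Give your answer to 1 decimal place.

Neyman allocation: nₕ = n·NₕSₕ / Σⱼ NⱼSⱼ.
Σ NⱼSⱼ = 23608·6.41 + 3569·6.81 + 10365·2.77 = 204343.22.
n_{County 2} = 714·3569·6.81 / 204343.22 = 84.9.

84.9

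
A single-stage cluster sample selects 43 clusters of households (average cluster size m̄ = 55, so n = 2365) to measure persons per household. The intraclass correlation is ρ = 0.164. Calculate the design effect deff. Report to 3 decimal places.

9.856

deff = 1 + (55 − 1)·0.164 = 1 + 8.856 = 9.856.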